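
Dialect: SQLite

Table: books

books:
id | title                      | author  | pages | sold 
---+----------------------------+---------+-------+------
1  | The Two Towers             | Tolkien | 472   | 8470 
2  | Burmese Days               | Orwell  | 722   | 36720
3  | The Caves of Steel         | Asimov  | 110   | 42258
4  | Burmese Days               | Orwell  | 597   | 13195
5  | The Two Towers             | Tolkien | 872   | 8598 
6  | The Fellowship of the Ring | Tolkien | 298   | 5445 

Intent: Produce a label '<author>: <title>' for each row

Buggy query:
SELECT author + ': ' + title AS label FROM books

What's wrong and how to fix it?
Bug: SQLite uses || for string concatenation; + coerces text to numbers (yielding 0)

Fix: Replace + with || to concatenate text

Corrected query:
SELECT author || ': ' || title AS label FROM books

Result:
label                              
-----------------------------------
Tolkien: The Two Towers            
Orwell: Burmese Days               
Asimov: The Caves of Steel         
Orwell: Burmese Days               
Tolkien: The Two Towers            
Tolkien: The Fellowship of the Ring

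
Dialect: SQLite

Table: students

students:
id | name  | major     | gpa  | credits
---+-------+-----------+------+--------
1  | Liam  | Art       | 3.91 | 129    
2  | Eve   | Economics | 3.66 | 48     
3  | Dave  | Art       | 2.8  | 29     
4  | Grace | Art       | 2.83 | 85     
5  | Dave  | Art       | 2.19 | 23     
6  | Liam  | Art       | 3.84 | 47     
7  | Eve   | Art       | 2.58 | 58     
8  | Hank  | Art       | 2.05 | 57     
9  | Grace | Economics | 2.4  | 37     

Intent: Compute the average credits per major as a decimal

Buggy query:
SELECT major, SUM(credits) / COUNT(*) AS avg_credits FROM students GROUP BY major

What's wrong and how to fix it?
Bug: Both operands are integers, so '/' performs integer division and truncates

Fix: Cast one side to REAL so the division keeps the fractional part

Corrected query:
SELECT major, SUM(credits) * 1.0 / COUNT(*) AS avg_credits FROM students GROUP BY major

Result:
major     | avg_credits
----------+------------
Art       | 61.142857  
Economics | 42.5       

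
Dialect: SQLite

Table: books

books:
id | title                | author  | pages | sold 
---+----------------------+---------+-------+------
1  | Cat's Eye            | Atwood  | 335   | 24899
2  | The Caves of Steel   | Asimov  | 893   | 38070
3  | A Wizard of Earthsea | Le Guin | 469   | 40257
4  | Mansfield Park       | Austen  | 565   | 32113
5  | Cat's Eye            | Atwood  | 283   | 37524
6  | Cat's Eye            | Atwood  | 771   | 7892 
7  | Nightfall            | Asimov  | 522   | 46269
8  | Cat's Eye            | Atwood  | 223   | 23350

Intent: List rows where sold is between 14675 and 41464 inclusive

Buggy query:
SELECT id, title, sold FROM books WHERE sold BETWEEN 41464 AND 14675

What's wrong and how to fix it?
Bug: BETWEEN expects the lower bound first; with 41464 AND 14675 the range is empty

Fix: Swap the bounds so the smaller value comes first

Corrected query:
SELECT id, title, sold FROM books WHERE sold BETWEEN 14675 AND 41464

Result:
id | title                | sold 
---+----------------------+------
1  | Cat's Eye            | 24899
2  | The Caves of Steel   | 38070
3  | A Wizard of Earthsea | 40257
4  | Mansfield Park       | 32113
5  | Cat's Eye            | 37524
8  | Cat's Eye            | 23350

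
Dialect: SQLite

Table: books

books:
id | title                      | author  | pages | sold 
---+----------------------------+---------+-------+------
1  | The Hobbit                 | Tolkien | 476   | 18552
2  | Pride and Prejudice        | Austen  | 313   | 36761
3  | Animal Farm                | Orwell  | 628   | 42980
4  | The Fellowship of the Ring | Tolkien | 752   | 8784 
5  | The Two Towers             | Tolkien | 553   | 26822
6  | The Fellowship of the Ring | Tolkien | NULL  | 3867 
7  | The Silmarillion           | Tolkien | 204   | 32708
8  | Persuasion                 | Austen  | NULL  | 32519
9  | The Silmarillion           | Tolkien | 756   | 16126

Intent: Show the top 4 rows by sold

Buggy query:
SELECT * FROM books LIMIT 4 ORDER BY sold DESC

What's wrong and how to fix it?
Bug: ORDER BY cannot follow LIMIT; LIMIT is the final clause

Fix: Swap the clauses: ORDER BY first, then LIMIT

Corrected query:
SELECT * FROM books ORDER BY sold DESC LIMIT 4

Result:
id | title               | author  | pages | sold 
---+---------------------+---------+-------+------
3  | Animal Farm         | Orwell  | 628   | 42980
2  | Pride and Prejudice | Austen  | 313   | 36761
7  | The Silmarillion    | Tolkien | 204   | 32708
8  | Persuasion          | Austen  | NULL  | 32519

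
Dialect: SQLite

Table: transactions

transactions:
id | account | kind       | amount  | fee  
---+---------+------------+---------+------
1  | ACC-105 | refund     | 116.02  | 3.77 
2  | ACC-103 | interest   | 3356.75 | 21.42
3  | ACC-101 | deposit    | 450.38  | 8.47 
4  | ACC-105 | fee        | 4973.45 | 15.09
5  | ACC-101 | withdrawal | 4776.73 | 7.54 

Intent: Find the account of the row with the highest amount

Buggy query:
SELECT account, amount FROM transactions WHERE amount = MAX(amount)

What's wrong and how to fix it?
Bug: MAX(amount) is an aggregate and cannot be used directly in WHERE

Fix: Use a subquery: WHERE amount = (SELECT MAX(amount) FROM transactions)

Corrected query:
SELECT account, amount FROM transactions WHERE amount = (SELECT MAX(amount) FROM transactions)

Result:
account | amount 
--------+--------
ACC-105 | 4973.45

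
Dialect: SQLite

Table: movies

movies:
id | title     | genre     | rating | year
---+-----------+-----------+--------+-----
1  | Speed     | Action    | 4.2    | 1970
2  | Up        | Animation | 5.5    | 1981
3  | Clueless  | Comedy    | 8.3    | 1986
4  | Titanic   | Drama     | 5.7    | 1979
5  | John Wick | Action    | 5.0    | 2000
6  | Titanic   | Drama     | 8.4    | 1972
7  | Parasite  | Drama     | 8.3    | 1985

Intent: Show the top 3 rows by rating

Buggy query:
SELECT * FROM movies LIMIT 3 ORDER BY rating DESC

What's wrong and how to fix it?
Bug: ORDER BY cannot follow LIMIT; LIMIT is the final clause

Fix: Sort with ORDER BY, then apply LIMIT

Corrected query:
SELECT * FROM movies ORDER BY rating DESC LIMIT 3

Result:
id | title    | genre  | rating | year
---+----------+--------+--------+-----
6  | Titanic  | Drama  | 8.4    | 1972
3  | Clueless | Comedy | 8.3    | 1986
7  | Parasite | Drama  | 8.3    | 1985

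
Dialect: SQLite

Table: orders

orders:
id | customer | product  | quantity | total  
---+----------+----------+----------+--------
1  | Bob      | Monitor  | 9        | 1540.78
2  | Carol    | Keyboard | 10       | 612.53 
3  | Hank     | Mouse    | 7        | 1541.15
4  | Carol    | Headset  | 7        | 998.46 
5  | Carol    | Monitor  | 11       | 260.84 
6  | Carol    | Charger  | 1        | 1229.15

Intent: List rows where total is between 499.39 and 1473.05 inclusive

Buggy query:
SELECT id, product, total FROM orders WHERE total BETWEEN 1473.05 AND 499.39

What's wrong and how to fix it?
Bug: BETWEEN expects the lower bound first; with 1473.05 AND 499.39 the range is empty

Fix: Swap the bounds so the smaller value comes first

Corrected query:
SELECT id, product, total FROM orders WHERE total BETWEEN 499.39 AND 1473.05

Result:
id | product  | total  
---+----------+--------
2  | Keyboard | 612.53 
4  | Headset  | 998.46 
6  | Charger  | 1229.15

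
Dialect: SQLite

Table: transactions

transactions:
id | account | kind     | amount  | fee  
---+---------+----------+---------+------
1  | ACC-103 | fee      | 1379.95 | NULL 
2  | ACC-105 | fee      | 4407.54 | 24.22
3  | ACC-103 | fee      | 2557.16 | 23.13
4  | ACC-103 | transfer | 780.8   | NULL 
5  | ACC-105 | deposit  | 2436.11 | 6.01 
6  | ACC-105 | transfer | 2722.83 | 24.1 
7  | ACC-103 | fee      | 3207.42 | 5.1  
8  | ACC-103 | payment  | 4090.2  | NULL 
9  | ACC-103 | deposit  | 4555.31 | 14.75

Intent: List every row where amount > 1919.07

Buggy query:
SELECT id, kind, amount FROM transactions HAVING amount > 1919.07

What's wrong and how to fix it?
Bug: HAVING filters the output of aggregation, but this query has no GROUP BY and no aggregate functions, so SQLite rejects it (HAVING clause on a non-aggregate query); the condition here is per row

Fix: Replace HAVING with WHERE since the condition applies to individual rows

Corrected query:
SELECT id, kind, amount FROM transactions WHERE amount > 1919.07

Result:
id | kind     | amount 
---+----------+--------
2  | fee      | 4407.54
3  | fee      | 2557.16
5  | deposit  | 2436.11
6  | transfer | 2722.83
7  | fee      | 3207.42
8  | payment  | 4090.2 
9  | deposit  | 4555.31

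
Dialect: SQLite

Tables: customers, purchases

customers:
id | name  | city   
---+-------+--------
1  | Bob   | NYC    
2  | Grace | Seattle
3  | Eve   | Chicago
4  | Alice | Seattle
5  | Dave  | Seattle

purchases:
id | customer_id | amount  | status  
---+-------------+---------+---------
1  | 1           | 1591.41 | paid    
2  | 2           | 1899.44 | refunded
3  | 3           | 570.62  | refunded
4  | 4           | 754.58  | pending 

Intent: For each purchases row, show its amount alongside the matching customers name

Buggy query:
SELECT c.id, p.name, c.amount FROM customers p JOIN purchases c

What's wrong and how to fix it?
Bug: JOIN with no ON clause produces a cartesian product; every purchases row pairs with every customers row

Fix: Specify the join condition linking the foreign key to the parent id

Corrected query:
SELECT c.id, p.name, c.amount FROM customers p JOIN purchases c ON c.customer_id = p.id

Result:
id | name  | amount 
---+-------+--------
1  | Bob   | 1591.41
2  | Grace | 1899.44
3  | Eve   | 570.62 
4  | Alice | 754.58 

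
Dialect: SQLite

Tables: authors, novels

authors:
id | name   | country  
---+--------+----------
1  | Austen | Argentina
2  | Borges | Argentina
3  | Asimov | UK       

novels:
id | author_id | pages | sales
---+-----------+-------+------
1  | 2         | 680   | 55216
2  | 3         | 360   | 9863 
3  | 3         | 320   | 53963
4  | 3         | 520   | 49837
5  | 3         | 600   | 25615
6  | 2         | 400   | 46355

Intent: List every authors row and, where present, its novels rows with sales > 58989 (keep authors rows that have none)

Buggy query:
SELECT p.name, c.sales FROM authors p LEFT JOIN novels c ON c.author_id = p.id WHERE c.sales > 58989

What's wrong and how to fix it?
Bug: A WHERE condition on the right-hand table after LEFT JOIN drops unmatched parents

Fix: Put 'c.sales > 58989' in the JOIN's ON clause instead of WHERE

Corrected query:
SELECT p.name, c.sales FROM authors p LEFT JOIN novels c ON c.author_id = p.id AND c.sales > 58989

Result:
name   | sales
-------+------
Austen | NULL 
Borges | NULL 
Asimov | NULL 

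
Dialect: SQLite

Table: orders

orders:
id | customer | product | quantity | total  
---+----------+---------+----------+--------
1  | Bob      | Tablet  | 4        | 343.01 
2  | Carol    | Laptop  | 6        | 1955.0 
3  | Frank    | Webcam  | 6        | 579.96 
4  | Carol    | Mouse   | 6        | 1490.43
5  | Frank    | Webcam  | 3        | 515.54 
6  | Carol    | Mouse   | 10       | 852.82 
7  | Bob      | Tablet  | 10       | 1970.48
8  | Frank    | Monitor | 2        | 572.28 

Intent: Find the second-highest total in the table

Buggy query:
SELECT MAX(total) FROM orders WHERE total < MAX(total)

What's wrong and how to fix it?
Bug: The inner MAX is an aggregate inside WHERE, which is not allowed

Fix: Put the inner MAX in a scalar subquery

Corrected query:
SELECT MAX(total) FROM orders WHERE total < (SELECT MAX(total) FROM orders)

Result:
MAX(total)
----------
1955      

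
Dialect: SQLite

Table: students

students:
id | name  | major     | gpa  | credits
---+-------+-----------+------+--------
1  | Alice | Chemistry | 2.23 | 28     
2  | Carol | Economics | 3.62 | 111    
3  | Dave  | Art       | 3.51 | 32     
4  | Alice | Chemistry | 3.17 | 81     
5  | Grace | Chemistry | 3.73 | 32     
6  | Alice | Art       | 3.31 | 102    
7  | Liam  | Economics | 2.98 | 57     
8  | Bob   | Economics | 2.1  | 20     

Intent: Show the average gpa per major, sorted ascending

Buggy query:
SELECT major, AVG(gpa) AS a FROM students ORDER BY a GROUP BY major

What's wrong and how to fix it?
Bug: GROUP BY must precede ORDER BY

Fix: Move ORDER BY to the end, after GROUP BY

Corrected query:
SELECT major, AVG(gpa) AS a FROM students GROUP BY major ORDER BY a

Result:
major     | a       
----------+---------
Economics | 2.9     
Chemistry | 3.043333
Art       | 3.41    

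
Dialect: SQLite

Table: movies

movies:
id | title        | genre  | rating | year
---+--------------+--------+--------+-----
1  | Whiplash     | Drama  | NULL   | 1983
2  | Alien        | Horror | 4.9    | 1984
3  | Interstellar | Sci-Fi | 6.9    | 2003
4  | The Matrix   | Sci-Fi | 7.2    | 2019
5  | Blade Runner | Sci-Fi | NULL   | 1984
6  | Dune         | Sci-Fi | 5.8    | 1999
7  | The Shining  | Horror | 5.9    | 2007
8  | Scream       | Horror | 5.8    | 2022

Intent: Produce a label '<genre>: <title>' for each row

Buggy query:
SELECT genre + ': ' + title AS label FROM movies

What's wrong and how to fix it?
Bug: '+' is numeric addition; on text columns SQLite converts them to 0 instead of concatenating

Fix: Use the || operator for string concatenation

Corrected query:
SELECT genre || ': ' || title AS label FROM movies

Result:
label               
--------------------
Drama: Whiplash     
Horror: Alien       
Sci-Fi: Interstellar
Sci-Fi: The Matrix  
Sci-Fi: Blade Runner
Sci-Fi: Dune        
Horror: The Shining 
Horror: Scream      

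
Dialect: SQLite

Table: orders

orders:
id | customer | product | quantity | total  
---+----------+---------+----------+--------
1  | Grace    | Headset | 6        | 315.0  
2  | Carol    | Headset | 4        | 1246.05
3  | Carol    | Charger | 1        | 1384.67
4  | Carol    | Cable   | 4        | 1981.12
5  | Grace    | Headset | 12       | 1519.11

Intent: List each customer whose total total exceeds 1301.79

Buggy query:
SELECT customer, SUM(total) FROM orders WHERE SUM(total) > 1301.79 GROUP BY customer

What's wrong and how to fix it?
Bug: Aggregate functions cannot appear in a WHERE clause

Fix: Move the aggregate condition to a HAVING clause

Corrected query:
SELECT customer, SUM(total) FROM orders GROUP BY customer HAVING SUM(total) > 1301.79

Result:
customer | SUM(total)
---------+-----------
Carol    | 4611.84   
Grace    | 1834.11   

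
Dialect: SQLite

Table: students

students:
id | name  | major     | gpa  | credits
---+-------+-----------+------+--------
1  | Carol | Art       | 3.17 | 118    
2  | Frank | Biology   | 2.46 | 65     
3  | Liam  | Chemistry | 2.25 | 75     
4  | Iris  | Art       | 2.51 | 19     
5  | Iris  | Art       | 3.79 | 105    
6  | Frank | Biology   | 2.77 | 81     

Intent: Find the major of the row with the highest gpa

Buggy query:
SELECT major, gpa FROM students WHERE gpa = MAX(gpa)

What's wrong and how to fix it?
Bug: MAX(gpa) is an aggregate and cannot be used directly in WHERE

Fix: Wrap MAX in a scalar subquery so WHERE compares against a single value

Corrected query:
SELECT major, gpa FROM students WHERE gpa = (SELECT MAX(gpa) FROM students)

Result:
major | gpa 
------+-----
Art   | 3.79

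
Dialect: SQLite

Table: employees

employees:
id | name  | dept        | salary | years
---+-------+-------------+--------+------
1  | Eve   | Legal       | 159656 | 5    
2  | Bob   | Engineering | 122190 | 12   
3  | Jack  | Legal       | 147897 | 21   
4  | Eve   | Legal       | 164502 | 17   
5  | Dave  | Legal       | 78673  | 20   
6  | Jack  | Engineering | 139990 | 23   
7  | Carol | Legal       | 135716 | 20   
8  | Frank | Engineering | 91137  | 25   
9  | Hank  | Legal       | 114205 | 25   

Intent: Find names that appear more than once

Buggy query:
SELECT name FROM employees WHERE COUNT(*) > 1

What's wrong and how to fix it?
Bug: COUNT(*) is an aggregate and cannot be used in WHERE

Fix: Group first, then use HAVING for the count condition

Corrected query:
SELECT name FROM employees GROUP BY name HAVING COUNT(*) > 1

Result:
name
----
Eve 
Jack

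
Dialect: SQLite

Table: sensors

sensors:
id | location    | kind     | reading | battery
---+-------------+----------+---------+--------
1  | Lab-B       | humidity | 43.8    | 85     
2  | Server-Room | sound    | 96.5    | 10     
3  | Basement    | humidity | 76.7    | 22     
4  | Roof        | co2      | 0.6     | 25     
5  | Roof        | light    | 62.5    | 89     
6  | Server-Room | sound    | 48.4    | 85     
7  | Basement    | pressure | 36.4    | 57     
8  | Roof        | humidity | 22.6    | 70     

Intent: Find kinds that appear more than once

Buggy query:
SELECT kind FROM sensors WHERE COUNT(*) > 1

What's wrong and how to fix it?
Bug: COUNT(*) is an aggregate and cannot be used in WHERE

Fix: Group first, then use HAVING for the count condition

Corrected query:
SELECT kind FROM sensors GROUP BY kind HAVING COUNT(*) > 1

Result:
kind    
--------
humidity
sound   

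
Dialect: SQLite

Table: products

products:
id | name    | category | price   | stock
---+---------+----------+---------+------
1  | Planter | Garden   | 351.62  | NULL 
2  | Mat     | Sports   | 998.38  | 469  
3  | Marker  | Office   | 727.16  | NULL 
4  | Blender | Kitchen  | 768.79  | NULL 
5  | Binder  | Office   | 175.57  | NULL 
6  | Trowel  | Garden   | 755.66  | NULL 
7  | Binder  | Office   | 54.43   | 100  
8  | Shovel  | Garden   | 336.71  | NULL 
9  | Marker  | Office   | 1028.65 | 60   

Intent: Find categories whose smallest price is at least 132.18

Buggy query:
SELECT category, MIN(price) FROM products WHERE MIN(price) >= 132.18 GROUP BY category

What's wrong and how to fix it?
Bug: Aggregates like MIN are computed per group after WHERE runs

Fix: Use HAVING for the per-group MIN condition

Corrected query:
SELECT category, MIN(price) FROM products GROUP BY category HAVING MIN(price) >= 132.18

Result:
category | MIN(price)
---------+-----------
Garden   | 336.71    
Kitchen  | 768.79    
Sports   | 998.38    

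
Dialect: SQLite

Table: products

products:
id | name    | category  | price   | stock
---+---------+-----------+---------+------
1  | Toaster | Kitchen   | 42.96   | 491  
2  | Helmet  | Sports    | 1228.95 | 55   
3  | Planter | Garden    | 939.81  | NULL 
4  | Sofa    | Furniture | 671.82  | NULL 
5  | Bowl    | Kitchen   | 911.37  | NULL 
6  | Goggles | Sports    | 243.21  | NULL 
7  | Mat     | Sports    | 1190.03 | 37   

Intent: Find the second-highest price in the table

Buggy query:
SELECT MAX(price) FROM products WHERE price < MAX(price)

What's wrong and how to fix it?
Bug: MAX(price) on the right of the comparison is an aggregate-in-WHERE error

Fix: Put the inner MAX in a scalar subquery

Corrected query:
SELECT MAX(price) FROM products WHERE price < (SELECT MAX(price) FROM products)

Result:
MAX(price)
----------
1190.03   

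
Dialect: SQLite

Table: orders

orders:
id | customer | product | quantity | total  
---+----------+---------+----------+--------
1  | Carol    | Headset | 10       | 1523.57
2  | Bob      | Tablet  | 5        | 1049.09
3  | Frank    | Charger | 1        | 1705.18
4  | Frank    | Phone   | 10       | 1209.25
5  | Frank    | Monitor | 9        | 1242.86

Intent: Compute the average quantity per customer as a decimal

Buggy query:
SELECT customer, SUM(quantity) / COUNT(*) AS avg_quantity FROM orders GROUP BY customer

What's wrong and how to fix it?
Bug: SUM(quantity) and COUNT(*) are both integers; the division truncates the fractional part

Fix: Cast one side to REAL so the division keeps the fractional part

Corrected query:
SELECT customer, SUM(quantity) * 1.0 / COUNT(*) AS avg_quantity FROM orders GROUP BY customer

Result:
customer | avg_quantity
---------+-------------
Bob      | 5           
Carol    | 10          
Frank    | 6.666667    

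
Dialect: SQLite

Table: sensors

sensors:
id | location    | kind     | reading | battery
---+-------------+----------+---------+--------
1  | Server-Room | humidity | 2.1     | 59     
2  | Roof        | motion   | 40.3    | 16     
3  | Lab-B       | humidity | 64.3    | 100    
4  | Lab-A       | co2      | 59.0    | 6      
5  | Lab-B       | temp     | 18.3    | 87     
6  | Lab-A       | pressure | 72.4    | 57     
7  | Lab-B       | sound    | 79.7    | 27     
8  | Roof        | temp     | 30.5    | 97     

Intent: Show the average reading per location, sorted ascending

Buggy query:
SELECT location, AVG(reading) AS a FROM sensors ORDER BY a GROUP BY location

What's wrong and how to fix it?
Bug: ORDER BY appears before GROUP BY; SQL clause order requires GROUP BY first

Fix: Move ORDER BY to the end, after GROUP BY

Corrected query:
SELECT location, AVG(reading) AS a FROM sensors GROUP BY location ORDER BY a

Result:
location    | a   
------------+-----
Server-Room | 2.1 
Roof        | 35.4
Lab-B       | 54.1
Lab-A       | 65.7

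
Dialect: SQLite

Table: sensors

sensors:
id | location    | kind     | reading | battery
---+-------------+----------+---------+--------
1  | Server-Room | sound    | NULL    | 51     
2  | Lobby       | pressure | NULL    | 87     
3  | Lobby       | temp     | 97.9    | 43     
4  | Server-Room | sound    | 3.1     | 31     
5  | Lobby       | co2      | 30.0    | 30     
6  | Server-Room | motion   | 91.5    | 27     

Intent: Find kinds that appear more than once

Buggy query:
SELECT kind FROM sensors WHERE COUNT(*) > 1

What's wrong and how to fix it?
Bug: WHERE can't reference COUNT(*); aggregates are computed after WHERE

Fix: Group first, then use HAVING for the count condition

Corrected query:
SELECT kind FROM sensors GROUP BY kind HAVING COUNT(*) > 1

Result:
kind 
-----
sound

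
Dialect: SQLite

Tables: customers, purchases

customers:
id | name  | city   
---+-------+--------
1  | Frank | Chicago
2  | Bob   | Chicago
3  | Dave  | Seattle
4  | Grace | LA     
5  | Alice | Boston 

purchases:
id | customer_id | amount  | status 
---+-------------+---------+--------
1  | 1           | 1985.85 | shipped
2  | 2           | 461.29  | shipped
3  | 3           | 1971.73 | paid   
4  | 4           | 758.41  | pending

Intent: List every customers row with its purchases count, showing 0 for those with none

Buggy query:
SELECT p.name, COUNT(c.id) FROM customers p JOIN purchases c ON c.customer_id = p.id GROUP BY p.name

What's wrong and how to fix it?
Bug: An inner join excludes parents with zero children

Fix: Switch to LEFT JOIN to retain unmatched parent rows

Corrected query:
SELECT p.name, COUNT(c.id) FROM customers p LEFT JOIN purchases c ON c.customer_id = p.id GROUP BY p.name

Result:
name  | COUNT(c.id)
------+------------
Alice | 0          
Bob   | 1          
Dave  | 1          
Frank | 1          
Grace | 1          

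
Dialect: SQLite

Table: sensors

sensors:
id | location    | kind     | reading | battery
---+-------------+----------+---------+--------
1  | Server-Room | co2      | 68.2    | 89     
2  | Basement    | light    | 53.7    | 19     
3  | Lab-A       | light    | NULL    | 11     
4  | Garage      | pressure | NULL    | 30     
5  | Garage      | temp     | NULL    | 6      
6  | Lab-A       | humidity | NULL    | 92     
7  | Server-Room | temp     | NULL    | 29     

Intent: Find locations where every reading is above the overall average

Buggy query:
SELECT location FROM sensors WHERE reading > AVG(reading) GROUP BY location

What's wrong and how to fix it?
Bug: WHERE evaluates per row before aggregation, so AVG() is unavailable

Fix: Compute the overall average in a scalar subquery and compare each group's MIN against it in HAVING

Corrected query:
SELECT location FROM sensors GROUP BY location HAVING MIN(reading) > (SELECT AVG(reading) FROM sensors)

Result:
location   
-----------
Server-Room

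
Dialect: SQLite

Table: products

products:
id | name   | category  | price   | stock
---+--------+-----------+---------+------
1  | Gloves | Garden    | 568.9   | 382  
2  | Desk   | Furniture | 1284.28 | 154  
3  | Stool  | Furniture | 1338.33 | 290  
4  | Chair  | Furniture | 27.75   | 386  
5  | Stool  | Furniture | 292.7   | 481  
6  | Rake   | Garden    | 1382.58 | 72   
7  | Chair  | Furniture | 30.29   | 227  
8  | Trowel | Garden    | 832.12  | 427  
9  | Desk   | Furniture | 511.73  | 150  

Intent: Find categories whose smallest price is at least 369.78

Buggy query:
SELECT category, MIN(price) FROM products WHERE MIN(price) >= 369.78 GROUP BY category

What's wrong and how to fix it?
Bug: Aggregates like MIN are computed per group after WHERE runs

Fix: Use HAVING for the per-group MIN condition

Corrected query:
SELECT category, MIN(price) FROM products GROUP BY category HAVING MIN(price) >= 369.78

Result:
category | MIN(price)
---------+-----------
Garden   | 568.9     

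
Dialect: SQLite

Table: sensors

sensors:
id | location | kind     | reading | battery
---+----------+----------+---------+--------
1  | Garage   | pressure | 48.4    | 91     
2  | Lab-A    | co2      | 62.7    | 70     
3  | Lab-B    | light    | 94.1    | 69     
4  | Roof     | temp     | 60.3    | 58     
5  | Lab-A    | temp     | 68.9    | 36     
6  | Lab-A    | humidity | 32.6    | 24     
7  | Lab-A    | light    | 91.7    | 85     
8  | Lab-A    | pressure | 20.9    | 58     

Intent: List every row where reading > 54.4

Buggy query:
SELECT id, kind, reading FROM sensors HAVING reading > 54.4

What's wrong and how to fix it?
Bug: HAVING filters the output of aggregation, but this query has no GROUP BY and no aggregate functions, so SQLite rejects it (HAVING clause on a non-aggregate query); the condition here is per row

Fix: Replace HAVING with WHERE since the condition applies to individual rows

Corrected query:
SELECT id, kind, reading FROM sensors WHERE reading > 54.4

Result:
id | kind  | reading
---+-------+--------
2  | co2   | 62.7   
3  | light | 94.1   
4  | temp  | 60.3   
5  | temp  | 68.9   
7  | light | 91.7   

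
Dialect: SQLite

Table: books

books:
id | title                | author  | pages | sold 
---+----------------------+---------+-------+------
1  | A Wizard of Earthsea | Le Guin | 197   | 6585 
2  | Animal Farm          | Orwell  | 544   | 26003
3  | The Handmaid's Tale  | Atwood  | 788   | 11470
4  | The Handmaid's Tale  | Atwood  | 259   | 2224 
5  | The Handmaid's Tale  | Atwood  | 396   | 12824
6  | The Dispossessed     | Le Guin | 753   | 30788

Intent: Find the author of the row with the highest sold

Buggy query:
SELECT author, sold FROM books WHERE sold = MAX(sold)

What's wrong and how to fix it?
Bug: WHERE is evaluated per row; an aggregate over the whole table isn't defined there

Fix: Use a subquery: WHERE sold = (SELECT MAX(sold) FROM books)

Corrected query:
SELECT author, sold FROM books WHERE sold = (SELECT MAX(sold) FROM books)

Result:
author  | sold 
--------+------
Le Guin | 30788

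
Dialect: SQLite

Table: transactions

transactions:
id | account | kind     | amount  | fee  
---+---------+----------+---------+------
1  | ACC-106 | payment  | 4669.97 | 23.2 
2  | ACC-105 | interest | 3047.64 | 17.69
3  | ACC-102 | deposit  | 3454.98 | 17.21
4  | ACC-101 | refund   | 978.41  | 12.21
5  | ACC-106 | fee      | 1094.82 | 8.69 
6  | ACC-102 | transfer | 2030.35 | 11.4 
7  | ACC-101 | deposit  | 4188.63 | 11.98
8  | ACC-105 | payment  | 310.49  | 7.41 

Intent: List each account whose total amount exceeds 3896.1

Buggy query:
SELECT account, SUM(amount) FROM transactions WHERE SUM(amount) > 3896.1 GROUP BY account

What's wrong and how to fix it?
Bug: WHERE runs before GROUP BY, so aggregates aren't available there

Fix: Use HAVING (which filters groups after aggregation) instead of WHERE

Corrected query:
SELECT account, SUM(amount) FROM transactions GROUP BY account HAVING SUM(amount) > 3896.1

Result:
account | SUM(amount)
--------+------------
ACC-101 | 5167.04    
ACC-102 | 5485.33    
ACC-106 | 5764.79    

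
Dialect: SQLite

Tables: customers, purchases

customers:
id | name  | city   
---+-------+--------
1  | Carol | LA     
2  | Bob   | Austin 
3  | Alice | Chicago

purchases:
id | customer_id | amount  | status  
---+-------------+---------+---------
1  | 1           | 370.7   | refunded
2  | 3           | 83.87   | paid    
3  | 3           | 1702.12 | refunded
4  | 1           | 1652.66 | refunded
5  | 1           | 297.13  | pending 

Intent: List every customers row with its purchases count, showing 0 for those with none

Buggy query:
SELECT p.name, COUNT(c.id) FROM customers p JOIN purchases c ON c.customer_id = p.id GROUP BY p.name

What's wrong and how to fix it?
Bug: An inner join excludes parents with zero children

Fix: Switch to LEFT JOIN to retain unmatched parent rows

Corrected query:
SELECT p.name, COUNT(c.id) FROM customers p LEFT JOIN purchases c ON c.customer_id = p.id GROUP BY p.name

Result:
name  | COUNT(c.id)
------+------------
Alice | 2          
Bob   | 0          
Carol | 3          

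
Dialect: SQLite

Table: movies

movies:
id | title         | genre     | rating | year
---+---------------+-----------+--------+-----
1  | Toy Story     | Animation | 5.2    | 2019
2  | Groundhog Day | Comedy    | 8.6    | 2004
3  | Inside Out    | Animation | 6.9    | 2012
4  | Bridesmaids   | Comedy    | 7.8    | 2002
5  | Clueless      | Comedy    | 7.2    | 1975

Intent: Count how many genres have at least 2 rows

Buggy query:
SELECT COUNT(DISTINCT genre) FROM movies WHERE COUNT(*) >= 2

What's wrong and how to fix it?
Bug: WHERE filters individual rows, not groups, so a group-level COUNT is invalid there

Fix: Group first with HAVING COUNT(*) >= 2, then COUNT the resulting groups

Corrected query:
SELECT COUNT(*) FROM (SELECT genre FROM movies GROUP BY genre HAVING COUNT(*) >= 2)

Result:
COUNT(*)
--------
2       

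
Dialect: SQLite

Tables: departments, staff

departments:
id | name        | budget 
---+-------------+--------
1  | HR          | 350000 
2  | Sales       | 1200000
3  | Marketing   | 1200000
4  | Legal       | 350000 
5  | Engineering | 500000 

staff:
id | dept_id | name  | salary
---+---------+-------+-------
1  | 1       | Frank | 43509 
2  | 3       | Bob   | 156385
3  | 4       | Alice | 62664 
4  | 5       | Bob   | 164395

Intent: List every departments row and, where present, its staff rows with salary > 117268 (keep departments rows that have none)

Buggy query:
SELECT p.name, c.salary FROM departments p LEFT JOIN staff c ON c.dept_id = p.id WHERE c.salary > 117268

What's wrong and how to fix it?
Bug: A WHERE condition on the right-hand table after LEFT JOIN drops unmatched parents

Fix: Put 'c.salary > 117268' in the JOIN's ON clause instead of WHERE

Corrected query:
SELECT p.name, c.salary FROM departments p LEFT JOIN staff c ON c.dept_id = p.id AND c.salary > 117268

Result:
name        | salary
------------+-------
HR          | NULL  
Sales       | NULL  
Marketing   | 156385
Legal       | NULL  
Engineering | 164395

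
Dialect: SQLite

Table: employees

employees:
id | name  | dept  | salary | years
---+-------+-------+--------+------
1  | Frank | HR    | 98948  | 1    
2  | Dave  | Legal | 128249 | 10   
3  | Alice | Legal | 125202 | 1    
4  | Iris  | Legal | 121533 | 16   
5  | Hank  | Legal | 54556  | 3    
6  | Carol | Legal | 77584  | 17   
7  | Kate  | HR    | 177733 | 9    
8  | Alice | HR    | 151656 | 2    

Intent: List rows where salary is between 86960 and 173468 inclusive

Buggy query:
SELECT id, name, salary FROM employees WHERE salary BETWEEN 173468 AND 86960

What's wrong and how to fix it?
Bug: The bounds are reversed; BETWEEN a AND b requires a <= b to match anything

Fix: Swap the bounds so the smaller value comes first

Corrected query:
SELECT id, name, salary FROM employees WHERE salary BETWEEN 86960 AND 173468

Result:
id | name  | salary
---+-------+-------
1  | Frank | 98948 
2  | Dave  | 128249
3  | Alice | 125202
4  | Iris  | 121533
8  | Alice | 151656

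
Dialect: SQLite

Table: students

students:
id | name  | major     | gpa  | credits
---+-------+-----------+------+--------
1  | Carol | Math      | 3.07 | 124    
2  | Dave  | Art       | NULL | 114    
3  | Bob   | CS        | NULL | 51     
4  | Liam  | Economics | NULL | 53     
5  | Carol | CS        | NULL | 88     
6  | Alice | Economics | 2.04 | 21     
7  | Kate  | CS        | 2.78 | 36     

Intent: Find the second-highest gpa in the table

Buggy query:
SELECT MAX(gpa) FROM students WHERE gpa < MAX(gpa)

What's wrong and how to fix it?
Bug: MAX(gpa) on the right of the comparison is an aggregate-in-WHERE error

Fix: Compute the overall MAX in a subquery, then take MAX of rows below it

Corrected query:
SELECT MAX(gpa) FROM students WHERE gpa < (SELECT MAX(gpa) FROM students)

Result:
MAX(gpa)
--------
2.78    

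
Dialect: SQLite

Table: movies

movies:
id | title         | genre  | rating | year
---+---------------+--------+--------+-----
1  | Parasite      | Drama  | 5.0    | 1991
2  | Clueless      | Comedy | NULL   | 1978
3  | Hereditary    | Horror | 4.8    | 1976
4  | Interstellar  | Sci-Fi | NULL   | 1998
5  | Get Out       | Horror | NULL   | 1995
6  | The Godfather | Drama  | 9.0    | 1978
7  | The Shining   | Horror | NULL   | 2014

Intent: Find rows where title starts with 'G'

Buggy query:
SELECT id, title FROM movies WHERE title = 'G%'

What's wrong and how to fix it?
Bug: '=' compares the literal string including the % character; pattern matching needs LIKE

Fix: Replace '=' with LIKE so 'G%' is treated as a pattern

Corrected query:
SELECT id, title FROM movies WHERE title LIKE 'G%'

Result:
id | title  
---+--------
5  | Get Out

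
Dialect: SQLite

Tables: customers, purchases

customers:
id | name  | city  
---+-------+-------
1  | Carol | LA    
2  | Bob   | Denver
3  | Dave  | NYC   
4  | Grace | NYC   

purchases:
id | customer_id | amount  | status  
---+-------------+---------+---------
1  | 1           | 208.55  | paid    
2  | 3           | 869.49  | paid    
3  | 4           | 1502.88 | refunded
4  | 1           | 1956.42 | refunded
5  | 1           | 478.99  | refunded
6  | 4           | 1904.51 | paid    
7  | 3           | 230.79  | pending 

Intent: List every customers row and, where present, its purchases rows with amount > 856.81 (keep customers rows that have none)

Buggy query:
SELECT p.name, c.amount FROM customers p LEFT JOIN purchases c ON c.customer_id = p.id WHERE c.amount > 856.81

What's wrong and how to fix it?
Bug: A WHERE condition on the right-hand table after LEFT JOIN drops unmatched parents

Fix: Move the right-table condition into the ON clause so unmatched parents are kept

Corrected query:
SELECT p.name, c.amount FROM customers p LEFT JOIN purchases c ON c.customer_id = p.id AND c.amount > 856.81

Result:
name  | amount 
------+--------
Carol | 1956.42
Bob   | NULL   
Dave  | 869.49 
Grace | 1502.88
Grace | 1904.51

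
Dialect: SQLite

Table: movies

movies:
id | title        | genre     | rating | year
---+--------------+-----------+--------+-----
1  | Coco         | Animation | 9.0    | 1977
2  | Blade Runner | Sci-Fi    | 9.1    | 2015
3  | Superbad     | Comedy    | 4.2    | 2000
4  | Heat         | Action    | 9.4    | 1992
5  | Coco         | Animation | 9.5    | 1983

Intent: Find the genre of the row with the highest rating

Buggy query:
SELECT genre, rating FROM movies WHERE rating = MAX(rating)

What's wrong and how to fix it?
Bug: WHERE is evaluated per row; an aggregate over the whole table isn't defined there

Fix: Wrap MAX in a scalar subquery so WHERE compares against a single value

Corrected query:
SELECT genre, rating FROM movies WHERE rating = (SELECT MAX(rating) FROM movies)

Result:
genre     | rating
----------+-------
Animation | 9.5   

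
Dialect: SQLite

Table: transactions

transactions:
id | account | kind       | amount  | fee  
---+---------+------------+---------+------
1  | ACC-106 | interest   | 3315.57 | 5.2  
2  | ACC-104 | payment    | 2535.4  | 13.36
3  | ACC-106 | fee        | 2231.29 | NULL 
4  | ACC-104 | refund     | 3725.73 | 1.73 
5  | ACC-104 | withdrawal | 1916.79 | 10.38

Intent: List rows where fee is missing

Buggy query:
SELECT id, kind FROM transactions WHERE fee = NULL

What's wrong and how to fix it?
Bug: '= NULL' is always unknown in SQL three-valued logic, so no rows match

Fix: Replace '= NULL' with 'IS NULL'

Corrected query:
SELECT id, kind FROM transactions WHERE fee IS NULL

Result:
id | kind
---+-----
3  | fee 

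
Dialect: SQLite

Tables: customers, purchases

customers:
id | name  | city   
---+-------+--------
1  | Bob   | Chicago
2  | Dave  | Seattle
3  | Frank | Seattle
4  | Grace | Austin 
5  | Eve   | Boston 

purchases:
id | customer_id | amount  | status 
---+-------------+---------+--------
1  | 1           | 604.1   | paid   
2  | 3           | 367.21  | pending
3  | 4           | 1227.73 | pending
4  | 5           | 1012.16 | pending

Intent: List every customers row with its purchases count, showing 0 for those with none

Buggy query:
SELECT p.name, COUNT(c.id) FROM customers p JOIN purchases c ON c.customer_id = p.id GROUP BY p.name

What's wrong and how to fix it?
Bug: An inner join excludes parents with zero children

Fix: Switch to LEFT JOIN to retain unmatched parent rows

Corrected query:
SELECT p.name, COUNT(c.id) FROM customers p LEFT JOIN purchases c ON c.customer_id = p.id GROUP BY p.name

Result:
name  | COUNT(c.id)
------+------------
Bob   | 1          
Dave  | 0          
Eve   | 1          
Frank | 1          
Grace | 1          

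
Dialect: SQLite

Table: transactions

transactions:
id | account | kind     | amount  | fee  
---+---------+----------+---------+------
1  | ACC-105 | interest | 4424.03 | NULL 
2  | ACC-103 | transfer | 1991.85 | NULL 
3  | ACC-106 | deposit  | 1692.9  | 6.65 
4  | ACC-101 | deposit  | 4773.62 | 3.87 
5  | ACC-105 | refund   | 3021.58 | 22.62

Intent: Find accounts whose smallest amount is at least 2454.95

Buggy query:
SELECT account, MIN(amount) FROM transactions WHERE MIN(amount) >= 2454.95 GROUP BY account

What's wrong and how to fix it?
Bug: Aggregates like MIN are computed per group after WHERE runs

Fix: Replace WHERE with HAVING after the GROUP BY

Corrected query:
SELECT account, MIN(amount) FROM transactions GROUP BY account HAVING MIN(amount) >= 2454.95

Result:
account | MIN(amount)
--------+------------
ACC-101 | 4773.62    
ACC-105 | 3021.58    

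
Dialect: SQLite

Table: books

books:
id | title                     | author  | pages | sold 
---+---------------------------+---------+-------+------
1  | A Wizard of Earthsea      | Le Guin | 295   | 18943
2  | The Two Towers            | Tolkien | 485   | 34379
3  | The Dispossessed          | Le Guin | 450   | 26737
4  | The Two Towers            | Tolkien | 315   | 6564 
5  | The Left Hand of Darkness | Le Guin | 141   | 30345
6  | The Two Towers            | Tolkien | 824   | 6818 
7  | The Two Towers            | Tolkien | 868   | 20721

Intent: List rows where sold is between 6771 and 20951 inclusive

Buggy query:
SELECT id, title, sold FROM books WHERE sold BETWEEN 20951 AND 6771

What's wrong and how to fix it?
Bug: The bounds are reversed; BETWEEN a AND b requires a <= b to match anything

Fix: Swap the bounds so the smaller value comes first

Corrected query:
SELECT id, title, sold FROM books WHERE sold BETWEEN 6771 AND 20951

Result:
id | title                | sold 
---+----------------------+------
1  | A Wizard of Earthsea | 18943
6  | The Two Towers       | 6818 
7  | The Two Towers       | 20721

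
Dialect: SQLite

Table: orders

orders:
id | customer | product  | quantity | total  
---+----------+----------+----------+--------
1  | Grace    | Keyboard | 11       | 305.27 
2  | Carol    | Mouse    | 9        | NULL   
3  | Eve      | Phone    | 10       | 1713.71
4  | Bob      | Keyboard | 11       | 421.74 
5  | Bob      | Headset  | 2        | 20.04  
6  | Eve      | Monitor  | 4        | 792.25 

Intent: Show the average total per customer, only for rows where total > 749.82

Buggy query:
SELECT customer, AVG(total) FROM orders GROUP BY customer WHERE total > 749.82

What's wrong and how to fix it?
Bug: Row-level WHERE must come before GROUP BY in the clause order

Fix: Place WHERE between FROM and GROUP BY

Corrected query:
SELECT customer, AVG(total) FROM orders WHERE total > 749.82 GROUP BY customer

Result:
customer | AVG(total)
---------+-----------
Eve      | 1252.98   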